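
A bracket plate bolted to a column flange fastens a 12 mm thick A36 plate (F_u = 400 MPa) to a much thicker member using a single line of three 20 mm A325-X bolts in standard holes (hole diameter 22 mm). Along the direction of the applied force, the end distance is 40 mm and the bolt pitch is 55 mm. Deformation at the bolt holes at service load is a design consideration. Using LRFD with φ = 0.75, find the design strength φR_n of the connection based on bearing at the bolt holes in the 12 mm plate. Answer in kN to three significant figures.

410 kN

Per bolt r_n = 1.2 l_c t F_u ≤ 2.4 d t F_u; upper limit = 2.4 × 20 × 12 × 400 / 1000 = 230.4 kN.
Edge bolt: l_c = 40 − 22/2 = 29 mm → 1.2 × 29 × 12 × 400 / 1000 = 167 → r_n = 167 kN.
Interior bolts: l_c = 55 − 22 = 33 mm → 1.2 × 33 × 12 × 400 / 1000 = 190.1 → r_n = 190.1 kN.
R_n = 1 × 167 + 2 × 190.1 = 547.2 kN.
Design strength φR_n = 0.75 × 547.2 = 410 kN.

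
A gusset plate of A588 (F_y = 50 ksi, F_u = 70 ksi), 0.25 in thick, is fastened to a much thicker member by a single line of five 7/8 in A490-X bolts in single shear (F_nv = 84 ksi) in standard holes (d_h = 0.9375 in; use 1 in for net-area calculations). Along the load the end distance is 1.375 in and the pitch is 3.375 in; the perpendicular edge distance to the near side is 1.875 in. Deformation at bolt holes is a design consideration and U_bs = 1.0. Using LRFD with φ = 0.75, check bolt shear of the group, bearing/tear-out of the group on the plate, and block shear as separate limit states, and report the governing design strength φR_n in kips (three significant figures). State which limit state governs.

Bolt shear: A_b = π·0.875²/4 = 0.6013 in²; R_n = 84 × 0.6013 × 5 × 1 = 252.6 kips → 0.75 × 252.6 = 189 kips.
Bearing: edge l_c = 0.9062, r_n = 19.03 kips; interior l_c = 2.438, r_n = 36.75 kips; R_n = 19.03 + 4·36.75 = 166 kips → 125 kips.
Block shear: A_gv = 3.719, A_nv = 2.594, A_nt = 0.3438 in²; R_n = min(0.6F_uA_nv, 0.6F_yA_gv) + U_bs·F_u·A_nt = 133 kips → 99.8 kips.
Block shear governs: 99.8 kips.

99.8 kips (block shear governs)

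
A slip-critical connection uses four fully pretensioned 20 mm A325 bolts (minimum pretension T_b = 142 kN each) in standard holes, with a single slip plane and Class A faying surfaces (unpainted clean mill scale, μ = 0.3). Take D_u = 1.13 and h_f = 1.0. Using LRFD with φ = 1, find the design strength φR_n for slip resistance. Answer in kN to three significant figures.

R_n = μ · D_u · h_f · T_b · n_s · n_b = 0.3 × 1.13 × 1.0 × 142 × 1 × 4 = 192.6 kN.
Design strength φR_n = 1 × 192.6 = 193 kN.

193 kN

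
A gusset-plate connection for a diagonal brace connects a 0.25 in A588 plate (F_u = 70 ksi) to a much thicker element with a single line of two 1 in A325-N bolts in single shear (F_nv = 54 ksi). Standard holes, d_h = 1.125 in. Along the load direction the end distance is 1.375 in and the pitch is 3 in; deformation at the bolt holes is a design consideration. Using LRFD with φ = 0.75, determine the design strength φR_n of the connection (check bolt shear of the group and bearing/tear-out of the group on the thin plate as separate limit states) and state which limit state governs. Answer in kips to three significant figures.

Bolt shear: A_b = π·1²/4 = 0.7854 in²; R_n = 54 × 0.7854 × 2 × 1 = 84.82 kips → 0.75 × 84.82 = 63.6 kips.
Bearing (1.2 l_c t F_u ≤ 2.4 d t F_u): upper limit = 2.4·1·0.25·70 = 42 kips.
  Edge l_c = 1.375 − 1.125/2 = 0.8125 → r_n = 17.06 kips; interior l_c = 3 − 1.125 = 1.875 → r_n = 39.38 kips.
  R_n,bearing = 1·17.06 + 1·39.38 = 56.44 kips → 0.75 × 56.44 = 42.3 kips.
Bearing governs: 42.3 kips.

42.3 kips (bearing governs)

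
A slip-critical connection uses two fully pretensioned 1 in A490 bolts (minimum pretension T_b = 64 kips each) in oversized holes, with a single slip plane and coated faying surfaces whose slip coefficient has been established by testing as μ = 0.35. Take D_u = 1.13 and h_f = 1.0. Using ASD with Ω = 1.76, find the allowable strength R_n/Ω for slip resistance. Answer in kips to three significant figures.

R_n = μ · D_u · h_f · T_b · n_s · n_b = 0.35 × 1.13 × 1.0 × 64 × 1 × 2 = 50.62 kips.
Allowable strength R_n/Ω = 50.62 / 1.76 = 28.8 kips.

28.8 kips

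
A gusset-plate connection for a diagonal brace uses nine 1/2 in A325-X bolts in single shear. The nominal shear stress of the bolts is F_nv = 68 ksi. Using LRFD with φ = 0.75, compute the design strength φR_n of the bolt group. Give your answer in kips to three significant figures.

90.1 kips

A_b = π × 0.5² / 4 = 0.1963 in².
R_n = F_nv · A_b · n · n_s = 68 × 0.1963 × 9 × 1 = 120.2 kips.
Design strength φR_n = 0.75 × 120.2 = 90.1 kips.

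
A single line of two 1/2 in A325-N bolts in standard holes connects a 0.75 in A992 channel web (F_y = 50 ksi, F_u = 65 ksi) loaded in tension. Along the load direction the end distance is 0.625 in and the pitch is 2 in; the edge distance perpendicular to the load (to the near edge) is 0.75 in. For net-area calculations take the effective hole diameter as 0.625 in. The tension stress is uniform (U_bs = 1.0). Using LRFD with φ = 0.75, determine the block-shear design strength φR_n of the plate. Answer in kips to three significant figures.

Shear plane L_v = 0.625 + 1·2 = 2.625 in; A_gv = 2.625 × 0.75 = 1.969 in².
A_nv = (2.625 − 1.5·0.625) × 0.75 = 1.266 in².
A_nt = (0.75 − 0.5·0.625) × 0.75 = 0.3281 in².
0.6 F_u A_nv = 49.36 kips; 0.6 F_y A_gv = 59.06 kips → shear rupture governs the shear term.
R_n = 49.36 + 1.0 × 65 × 0.3281 = 70.69 kips.
Design strength φR_n = 0.75 × 70.69 = 53 kips.

53 kips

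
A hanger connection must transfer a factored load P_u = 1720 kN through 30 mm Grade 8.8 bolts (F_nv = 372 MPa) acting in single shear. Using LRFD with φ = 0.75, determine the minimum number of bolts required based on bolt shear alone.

A_b = π·30²/4 = 706.9 mm².
Per-bolt design strength φR_n = 0.75 × 372 × 706.9 × 1 / 1000 = 197.2 kN.
n ≥ 1720 / 197.2 = 8.722 → use 9 bolts.

9 bolts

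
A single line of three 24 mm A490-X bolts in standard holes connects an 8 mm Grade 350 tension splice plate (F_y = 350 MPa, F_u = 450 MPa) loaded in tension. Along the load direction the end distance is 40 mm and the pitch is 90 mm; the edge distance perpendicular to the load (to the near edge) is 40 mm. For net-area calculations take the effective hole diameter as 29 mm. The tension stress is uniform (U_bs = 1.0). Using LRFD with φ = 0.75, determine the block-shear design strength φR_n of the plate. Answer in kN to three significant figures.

308 kN

Shear plane L_v = 40 + 2·90 = 220 mm; A_gv = 220 × 8 = 1760 mm².
A_nv = (220 − 2.5·29) × 8 = 1180 mm².
A_nt = (40 − 0.5·29) × 8 = 204 mm².
0.6 F_u A_nv = 318.6 kN; 0.6 F_y A_gv = 369.6 kN → shear rupture governs the shear term.
R_n = 318.6 + 1.0 × 450 × 204 / 1000 = 410.4 kN.
Design strength φR_n = 0.75 × 410.4 = 308 kN.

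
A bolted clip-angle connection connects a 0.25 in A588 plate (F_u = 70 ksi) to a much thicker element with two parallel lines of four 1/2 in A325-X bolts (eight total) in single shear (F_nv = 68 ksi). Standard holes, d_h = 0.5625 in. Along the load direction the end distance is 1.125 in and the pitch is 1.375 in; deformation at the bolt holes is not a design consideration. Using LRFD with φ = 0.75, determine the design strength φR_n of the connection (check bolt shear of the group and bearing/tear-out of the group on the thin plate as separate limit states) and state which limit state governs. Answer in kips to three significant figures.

80.1 kips (bolt shear governs)

Bolt shear: A_b = π·0.5²/4 = 0.1963 in²; R_n = 68 × 0.1963 × 8 × 1 = 106.8 kips → 0.75 × 106.8 = 80.1 kips.
Bearing (1.5 l_c t F_u ≤ 3.0 d t F_u): upper limit = 3.0·0.5·0.25·70 = 26.25 kips.
  Edge l_c = 1.125 − 0.5625/2 = 0.8438 → r_n = 22.15 kips; interior l_c = 1.375 − 0.5625 = 0.8125 → r_n = 21.33 kips.
  R_n,bearing = 2·22.15 + 6·21.33 = 172.3 kips → 0.75 × 172.3 = 129 kips.
Bolt shear governs: 80.1 kips.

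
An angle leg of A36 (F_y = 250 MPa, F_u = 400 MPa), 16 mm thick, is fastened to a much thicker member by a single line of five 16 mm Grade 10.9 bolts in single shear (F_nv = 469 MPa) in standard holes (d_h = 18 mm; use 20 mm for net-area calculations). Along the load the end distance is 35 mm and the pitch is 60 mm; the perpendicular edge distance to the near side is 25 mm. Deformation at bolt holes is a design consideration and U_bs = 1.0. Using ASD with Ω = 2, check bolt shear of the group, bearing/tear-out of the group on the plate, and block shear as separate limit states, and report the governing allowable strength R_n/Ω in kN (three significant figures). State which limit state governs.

Bolt shear: A_b = π·16²/4 = 201.1 mm²; R_n = 469 × 201.1 × 5 × 1 / 1000 = 471.5 kN → 471.5 / 2 = 236 kN.
Bearing: edge l_c = 26, r_n = 199.7 kN; interior l_c = 42, r_n = 245.8 kN; R_n = 199.7 + 4·245.8 = 1183 kN → 591 kN.
Block shear: A_gv = 4400, A_nv = 2960, A_nt = 240 mm²; R_n = min(0.6F_uA_nv, 0.6F_yA_gv) + U_bs·F_u·A_nt = 756 kN → 378 kN.
Bolt shear governs: 236 kN.

236 kN (bolt shear governs)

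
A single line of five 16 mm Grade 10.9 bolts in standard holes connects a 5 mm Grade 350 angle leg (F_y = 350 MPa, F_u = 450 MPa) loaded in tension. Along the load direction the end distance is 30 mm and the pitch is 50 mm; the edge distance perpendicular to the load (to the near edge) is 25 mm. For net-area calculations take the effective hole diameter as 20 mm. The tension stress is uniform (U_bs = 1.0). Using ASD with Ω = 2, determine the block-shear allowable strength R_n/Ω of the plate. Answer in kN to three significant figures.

111 kN

Shear plane L_v = 30 + 4·50 = 230 mm; A_gv = 230 × 5 = 1150 mm².
A_nv = (230 − 4.5·20) × 5 = 700 mm².
A_nt = (25 − 0.5·20) × 5 = 75 mm².
0.6 F_u A_nv = 189 kN; 0.6 F_y A_gv = 241.5 kN → shear rupture governs the shear term.
R_n = 189 + 1.0 × 450 × 75 / 1000 = 222.8 kN.
Allowable strength R_n/Ω = 222.8 / 2 = 111 kN.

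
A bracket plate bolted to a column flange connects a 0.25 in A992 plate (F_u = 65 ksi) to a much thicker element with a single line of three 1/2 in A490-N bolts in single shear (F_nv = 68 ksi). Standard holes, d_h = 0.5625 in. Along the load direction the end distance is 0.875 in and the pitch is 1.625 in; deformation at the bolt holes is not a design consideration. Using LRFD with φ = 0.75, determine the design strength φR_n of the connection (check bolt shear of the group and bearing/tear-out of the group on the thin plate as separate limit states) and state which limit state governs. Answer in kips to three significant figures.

30 kips (bolt shear governs)

Bolt shear: A_b = π·0.5²/4 = 0.1963 in²; R_n = 68 × 0.1963 × 3 × 1 = 40.06 kips → 0.75 × 40.06 = 30 kips.
Bearing (1.5 l_c t F_u ≤ 3.0 d t F_u): upper limit = 3.0·0.5·0.25·65 = 24.38 kips.
  Edge l_c = 0.875 − 0.5625/2 = 0.5938 → r_n = 14.47 kips; interior l_c = 1.625 − 0.5625 = 1.062 → r_n = 24.38 kips.
  R_n,bearing = 1·14.47 + 2·24.38 = 63.22 kips → 0.75 × 63.22 = 47.4 kips.
Bolt shear governs: 30 kips.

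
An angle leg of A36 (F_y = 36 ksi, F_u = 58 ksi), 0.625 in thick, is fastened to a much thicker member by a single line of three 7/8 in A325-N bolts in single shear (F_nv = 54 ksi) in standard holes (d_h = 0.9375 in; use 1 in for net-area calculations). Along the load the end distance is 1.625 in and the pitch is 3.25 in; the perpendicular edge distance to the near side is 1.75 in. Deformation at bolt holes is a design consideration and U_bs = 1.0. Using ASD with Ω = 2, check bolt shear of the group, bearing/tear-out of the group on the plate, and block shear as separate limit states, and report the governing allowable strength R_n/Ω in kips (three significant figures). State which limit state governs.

Bolt shear: A_b = π·0.875²/4 = 0.6013 in²; R_n = 54 × 0.6013 × 3 × 1 = 97.41 kips → 97.41 / 2 = 48.7 kips.
Bearing: edge l_c = 1.156, r_n = 50.3 kips; interior l_c = 2.312, r_n = 76.12 kips; R_n = 50.3 + 2·76.12 = 202.5 kips → 101 kips.
Block shear: A_gv = 5.078, A_nv = 3.516, A_nt = 0.7812 in²; R_n = min(0.6F_uA_nv, 0.6F_yA_gv) + U_bs·F_u·A_nt = 155 kips → 77.5 kips.
Bolt shear governs: 48.7 kips.

48.7 kips (bolt shear governs)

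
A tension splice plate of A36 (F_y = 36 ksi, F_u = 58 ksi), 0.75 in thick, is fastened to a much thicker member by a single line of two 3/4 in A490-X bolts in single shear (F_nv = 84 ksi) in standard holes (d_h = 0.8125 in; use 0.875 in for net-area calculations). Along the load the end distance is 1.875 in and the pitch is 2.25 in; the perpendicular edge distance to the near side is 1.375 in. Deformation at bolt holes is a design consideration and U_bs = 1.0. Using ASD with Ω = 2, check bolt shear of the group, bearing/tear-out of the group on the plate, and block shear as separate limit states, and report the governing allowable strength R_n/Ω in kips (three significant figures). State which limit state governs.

37.1 kips (bolt shear governs)

Bolt shear: A_b = π·0.75²/4 = 0.4418 in²; R_n = 84 × 0.4418 × 2 × 1 = 74.22 kips → 74.22 / 2 = 37.1 kips.
Bearing: edge l_c = 1.469, r_n = 76.67 kips; interior l_c = 1.438, r_n = 75.04 kips; R_n = 76.67 + 1·75.04 = 151.7 kips → 75.9 kips.
Block shear: A_gv = 3.094, A_nv = 2.109, A_nt = 0.7031 in²; R_n = min(0.6F_uA_nv, 0.6F_yA_gv) + U_bs·F_u·A_nt = 107.6 kips → 53.8 kips.
Bolt shear governs: 37.1 kips.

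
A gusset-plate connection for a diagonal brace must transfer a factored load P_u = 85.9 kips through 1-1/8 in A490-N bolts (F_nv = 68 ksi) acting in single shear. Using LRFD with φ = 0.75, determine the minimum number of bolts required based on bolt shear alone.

A_b = π·1.125²/4 = 0.994 in².
Per-bolt design strength φR_n = 0.75 × 68 × 0.994 × 1 = 50.69 kips.
n ≥ 85.9 / 50.69 = 1.694 → use 2 bolts.

2 bolts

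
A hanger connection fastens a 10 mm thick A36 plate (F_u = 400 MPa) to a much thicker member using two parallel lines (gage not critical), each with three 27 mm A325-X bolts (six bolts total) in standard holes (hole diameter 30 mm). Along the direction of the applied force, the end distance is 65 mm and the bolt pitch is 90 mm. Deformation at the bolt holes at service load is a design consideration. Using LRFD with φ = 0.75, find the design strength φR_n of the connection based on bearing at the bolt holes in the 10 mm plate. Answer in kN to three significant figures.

Per bolt r_n = 1.2 l_c t F_u ≤ 2.4 d t F_u; upper limit = 2.4 × 27 × 10 × 400 / 1000 = 259.2 kN.
Edge bolt: l_c = 65 − 30/2 = 50 mm → 1.2 × 50 × 10 × 400 / 1000 = 240 → r_n = 240 kN.
Interior bolts: l_c = 90 − 30 = 60 mm → 1.2 × 60 × 10 × 400 / 1000 = 288 → r_n = 259.2 kN.
R_n = 2 × 240 + 4 × 259.2 = 1517 kN.
Design strength φR_n = 0.75 × 1517 = 1140 kN.

1140 kN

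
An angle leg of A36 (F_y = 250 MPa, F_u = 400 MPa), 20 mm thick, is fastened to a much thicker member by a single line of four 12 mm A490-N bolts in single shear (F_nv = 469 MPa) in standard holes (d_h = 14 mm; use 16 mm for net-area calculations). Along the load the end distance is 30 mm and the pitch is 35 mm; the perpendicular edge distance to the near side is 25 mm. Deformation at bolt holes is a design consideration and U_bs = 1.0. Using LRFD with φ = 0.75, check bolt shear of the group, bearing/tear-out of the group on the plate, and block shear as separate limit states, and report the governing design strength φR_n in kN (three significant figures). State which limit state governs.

159 kN (bolt shear governs)

Bolt shear: A_b = π·12²/4 = 113.1 mm²; R_n = 469 × 113.1 × 4 × 1 / 1000 = 212.2 kN → 0.75 × 212.2 = 159 kN.
Bearing: edge l_c = 23, r_n = 220.8 kN; interior l_c = 21, r_n = 201.6 kN; R_n = 220.8 + 3·201.6 = 825.6 kN → 619 kN.
Block shear: A_gv = 2700, A_nv = 1580, A_nt = 340 mm²; R_n = min(0.6F_uA_nv, 0.6F_yA_gv) + U_bs·F_u·A_nt = 515.2 kN → 386 kN.
Bolt shear governs: 159 kN.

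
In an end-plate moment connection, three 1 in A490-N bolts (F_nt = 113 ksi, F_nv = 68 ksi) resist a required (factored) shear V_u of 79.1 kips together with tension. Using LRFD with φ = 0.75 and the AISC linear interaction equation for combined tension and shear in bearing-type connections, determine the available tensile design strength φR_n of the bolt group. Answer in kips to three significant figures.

A_b = π·1²/4 = 0.7854 in²; f_rv = 79.1 / (3 × 0.7854) = 33.57 ksi.
F'_nt = 1.3 F_nt − (F_nt / φF_nv) f_rv = 1.3·113 − (113/(0.75·68))·33.57 = 72.52 ksi, capped at F_nt → F'_nt = 72.52 ksi.
R_n = F'_nt · A_b · n = 72.52 × 0.7854 × 3 = 170.9 kips.
Design strength φR_n = 0.75 × 170.9 = 128 kips.

128 kips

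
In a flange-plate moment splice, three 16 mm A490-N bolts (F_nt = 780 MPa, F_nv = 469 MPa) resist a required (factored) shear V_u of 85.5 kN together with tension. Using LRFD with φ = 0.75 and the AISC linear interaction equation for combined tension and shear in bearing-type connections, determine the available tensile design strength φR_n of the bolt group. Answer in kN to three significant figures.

A_b = π·16²/4 = 201.1 mm²; f_rv = 85.5 × 1000 / (3 × 201.1) = 141.7 MPa.
F'_nt = 1.3 F_nt − (F_nt / φF_nv) f_rv = 1.3·780 − (780/(0.75·469))·141.7 = 699.7 MPa, capped at F_nt → F'_nt = 699.7 MPa.
R_n = F'_nt · A_b · n = 699.7 × 201.1 × 3 / 1000 = 422 kN.
Design strength φR_n = 0.75 × 422 = 317 kN.

317 kN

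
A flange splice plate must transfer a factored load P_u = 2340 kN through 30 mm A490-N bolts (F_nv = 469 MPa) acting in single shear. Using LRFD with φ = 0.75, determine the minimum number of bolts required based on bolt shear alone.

A_b = π·30²/4 = 706.9 mm².
Per-bolt design strength φR_n = 0.75 × 469 × 706.9 × 1 / 1000 = 248.6 kN.
n ≥ 2340 / 248.6 = 9.411 → use 10 bolts.

10 bolts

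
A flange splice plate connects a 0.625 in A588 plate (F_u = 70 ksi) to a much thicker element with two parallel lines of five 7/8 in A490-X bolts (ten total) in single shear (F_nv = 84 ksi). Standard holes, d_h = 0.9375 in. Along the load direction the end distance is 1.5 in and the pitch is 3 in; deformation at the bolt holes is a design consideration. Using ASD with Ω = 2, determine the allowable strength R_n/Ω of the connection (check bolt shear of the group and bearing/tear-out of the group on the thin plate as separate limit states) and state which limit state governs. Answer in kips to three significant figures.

Bolt shear: A_b = π·0.875²/4 = 0.6013 in²; R_n = 84 × 0.6013 × 10 × 1 = 505.1 kips → 505.1 / 2 = 253 kips.
Bearing (1.2 l_c t F_u ≤ 2.4 d t F_u): upper limit = 2.4·0.875·0.625·70 = 91.88 kips.
  Edge l_c = 1.5 − 0.9375/2 = 1.031 → r_n = 54.14 kips; interior l_c = 3 − 0.9375 = 2.062 → r_n = 91.88 kips.
  R_n,bearing = 2·54.14 + 8·91.88 = 843.3 kips → 843.3 / 2 = 422 kips.
Bolt shear governs: 253 kips.

253 kips (bolt shear governs)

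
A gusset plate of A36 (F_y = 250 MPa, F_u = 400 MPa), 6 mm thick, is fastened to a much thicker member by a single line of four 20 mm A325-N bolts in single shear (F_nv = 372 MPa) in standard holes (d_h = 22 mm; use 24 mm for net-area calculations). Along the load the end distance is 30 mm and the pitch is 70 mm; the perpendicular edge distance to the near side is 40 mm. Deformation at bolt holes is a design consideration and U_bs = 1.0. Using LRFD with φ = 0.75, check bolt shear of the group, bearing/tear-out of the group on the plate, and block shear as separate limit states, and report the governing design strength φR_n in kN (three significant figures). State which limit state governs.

212 kN (block shear governs)

Bolt shear: A_b = π·20²/4 = 314.2 mm²; R_n = 372 × 314.2 × 4 × 1 / 1000 = 467.5 kN → 0.75 × 467.5 = 351 kN.
Bearing: edge l_c = 19, r_n = 54.72 kN; interior l_c = 48, r_n = 115.2 kN; R_n = 54.72 + 3·115.2 = 400.3 kN → 300 kN.
Block shear: A_gv = 1440, A_nv = 936, A_nt = 168 mm²; R_n = min(0.6F_uA_nv, 0.6F_yA_gv) + U_bs·F_u·A_nt = 283.2 kN → 212 kN.
Block shear governs: 212 kN.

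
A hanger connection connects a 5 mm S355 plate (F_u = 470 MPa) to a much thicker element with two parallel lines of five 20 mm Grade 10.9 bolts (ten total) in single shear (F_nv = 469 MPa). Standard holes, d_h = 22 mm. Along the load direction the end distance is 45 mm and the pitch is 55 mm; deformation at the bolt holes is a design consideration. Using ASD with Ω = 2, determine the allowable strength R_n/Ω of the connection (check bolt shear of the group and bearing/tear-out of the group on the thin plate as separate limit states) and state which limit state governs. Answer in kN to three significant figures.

468 kN (bearing governs)

Bolt shear: A_b = π·20²/4 = 314.2 mm²; R_n = 469 × 314.2 × 10 × 1 / 1000 = 1473 kN → 1473 / 2 = 737 kN.
Bearing (1.2 l_c t F_u ≤ 2.4 d t F_u): upper limit = 2.4·20·5·470 / 1000 = 112.8 kN.
  Edge l_c = 45 − 22/2 = 34 → r_n = 95.88 kN; interior l_c = 55 − 22 = 33 → r_n = 93.06 kN.
  R_n,bearing = 2·95.88 + 8·93.06 = 936.2 kN → 936.2 / 2 = 468 kN.
Bearing governs: 468 kN.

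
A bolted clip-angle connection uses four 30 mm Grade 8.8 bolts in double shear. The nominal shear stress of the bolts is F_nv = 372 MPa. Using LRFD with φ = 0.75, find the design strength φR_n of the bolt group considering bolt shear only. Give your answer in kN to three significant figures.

1580 kN

A_b = π × 30² / 4 = 706.9 mm².
R_n = F_nv · A_b · n · n_s = 372 × 706.9 × 4 × 2 / 1000 = 2104 kN.
Design strength φR_n = 0.75 × 2104 = 1580 kN.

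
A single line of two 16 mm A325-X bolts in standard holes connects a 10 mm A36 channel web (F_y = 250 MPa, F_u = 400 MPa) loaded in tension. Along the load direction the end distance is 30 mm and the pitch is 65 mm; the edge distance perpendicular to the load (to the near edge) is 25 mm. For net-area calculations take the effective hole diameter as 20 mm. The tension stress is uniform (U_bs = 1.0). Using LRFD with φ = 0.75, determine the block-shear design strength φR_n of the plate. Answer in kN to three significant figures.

152 kN

Shear plane L_v = 30 + 1·65 = 95 mm; A_gv = 95 × 10 = 950 mm².
A_nv = (95 − 1.5·20) × 10 = 650 mm².
A_nt = (25 − 0.5·20) × 10 = 150 mm².
0.6 F_u A_nv = 156 kN; 0.6 F_y A_gv = 142.5 kN → shear yielding governs the shear term.
R_n = 142.5 + 1.0 × 400 × 150 / 1000 = 202.5 kN.
Design strength φR_n = 0.75 × 202.5 = 152 kN.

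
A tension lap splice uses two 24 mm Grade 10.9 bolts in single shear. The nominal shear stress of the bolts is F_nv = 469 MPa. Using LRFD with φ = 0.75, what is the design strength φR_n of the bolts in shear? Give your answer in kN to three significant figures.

318 kN

A_b = π × 24² / 4 = 452.4 mm².
R_n = F_nv · A_b · n · n_s = 469 × 452.4 × 2 × 1 / 1000 = 424.3 kN.
Design strength φR_n = 0.75 × 424.3 = 318 kN.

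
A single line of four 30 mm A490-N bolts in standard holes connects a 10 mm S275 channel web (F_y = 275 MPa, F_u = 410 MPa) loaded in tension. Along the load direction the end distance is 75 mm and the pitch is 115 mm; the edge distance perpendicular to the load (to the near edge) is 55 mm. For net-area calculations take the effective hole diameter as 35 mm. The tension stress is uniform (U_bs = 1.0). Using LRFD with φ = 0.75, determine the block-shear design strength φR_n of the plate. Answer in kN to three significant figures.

635 kN

Shear plane L_v = 75 + 3·115 = 420 mm; A_gv = 420 × 10 = 4200 mm².
A_nv = (420 − 3.5·35) × 10 = 2975 mm².
A_nt = (55 − 0.5·35) × 10 = 375 mm².
0.6 F_u A_nv = 731.9 kN; 0.6 F_y A_gv = 693 kN → shear yielding governs the shear term.
R_n = 693 + 1.0 × 410 × 375 / 1000 = 846.8 kN.
Design strength φR_n = 0.75 × 846.8 = 635 kN.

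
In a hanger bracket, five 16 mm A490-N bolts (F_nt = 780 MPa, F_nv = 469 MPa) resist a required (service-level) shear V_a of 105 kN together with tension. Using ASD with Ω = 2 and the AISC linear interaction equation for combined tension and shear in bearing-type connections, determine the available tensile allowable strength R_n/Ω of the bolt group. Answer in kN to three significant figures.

335 kN

A_b = π·16²/4 = 201.1 mm²; f_rv = 105 × 1000 / (5 × 201.1) = 104.4 MPa.
F'_nt = 1.3 F_nt − (Ω F_nt / F_nv) f_rv = 1.3·780 − (2·780/469)·104.4 = 666.6 MPa, capped at F_nt → F'_nt = 666.6 MPa.
R_n = F'_nt · A_b · n = 666.6 × 201.1 × 5 / 1000 = 670.1 kN.
Allowable strength R_n/Ω = 670.1 / 2 = 335 kN.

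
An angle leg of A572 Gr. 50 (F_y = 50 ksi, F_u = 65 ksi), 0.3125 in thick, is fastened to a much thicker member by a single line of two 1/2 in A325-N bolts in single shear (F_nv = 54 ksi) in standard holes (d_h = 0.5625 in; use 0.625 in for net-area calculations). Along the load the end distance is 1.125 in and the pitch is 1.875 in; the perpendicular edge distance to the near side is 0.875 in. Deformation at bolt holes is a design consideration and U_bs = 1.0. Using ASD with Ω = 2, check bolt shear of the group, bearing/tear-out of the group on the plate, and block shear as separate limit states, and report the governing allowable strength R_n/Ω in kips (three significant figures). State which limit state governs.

10.6 kips (bolt shear governs)

Bolt shear: A_b = π·0.5²/4 = 0.1963 in²; R_n = 54 × 0.1963 × 2 × 1 = 21.21 kips → 21.21 / 2 = 10.6 kips.
Bearing: edge l_c = 0.8438, r_n = 20.57 kips; interior l_c = 1.312, r_n = 24.38 kips; R_n = 20.57 + 1·24.38 = 44.94 kips → 22.5 kips.
Block shear: A_gv = 0.9375, A_nv = 0.6445, A_nt = 0.1758 in²; R_n = min(0.6F_uA_nv, 0.6F_yA_gv) + U_bs·F_u·A_nt = 36.56 kips → 18.3 kips.
Bolt shear governs: 10.6 kips.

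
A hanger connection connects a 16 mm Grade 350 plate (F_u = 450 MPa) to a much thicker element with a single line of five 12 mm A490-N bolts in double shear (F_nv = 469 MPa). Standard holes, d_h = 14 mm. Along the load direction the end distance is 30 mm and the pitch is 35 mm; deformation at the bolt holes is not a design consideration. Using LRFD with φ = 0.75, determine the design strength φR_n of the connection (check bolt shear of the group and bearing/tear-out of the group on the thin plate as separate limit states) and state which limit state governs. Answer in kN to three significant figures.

Bolt shear: A_b = π·12²/4 = 113.1 mm²; R_n = 469 × 113.1 × 5 × 2 / 1000 = 530.4 kN → 0.75 × 530.4 = 398 kN.
Bearing (1.5 l_c t F_u ≤ 3.0 d t F_u): upper limit = 3.0·12·16·450 / 1000 = 259.2 kN.
  Edge l_c = 30 − 14/2 = 23 → r_n = 248.4 kN; interior l_c = 35 − 14 = 21 → r_n = 226.8 kN.
  R_n,bearing = 1·248.4 + 4·226.8 = 1156 kN → 0.75 × 1156 = 867 kN.
Bolt shear governs: 398 kN.

398 kN (bolt shear governs)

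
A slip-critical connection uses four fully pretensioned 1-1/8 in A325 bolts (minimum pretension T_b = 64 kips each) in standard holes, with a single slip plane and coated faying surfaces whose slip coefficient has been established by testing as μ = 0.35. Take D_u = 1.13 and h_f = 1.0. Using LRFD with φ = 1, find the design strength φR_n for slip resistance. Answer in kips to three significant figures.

101 kips

R_n = μ · D_u · h_f · T_b · n_s · n_b = 0.35 × 1.13 × 1.0 × 64 × 1 × 4 = 101.2 kips.
Design strength φR_n = 1 × 101.2 = 101 kips.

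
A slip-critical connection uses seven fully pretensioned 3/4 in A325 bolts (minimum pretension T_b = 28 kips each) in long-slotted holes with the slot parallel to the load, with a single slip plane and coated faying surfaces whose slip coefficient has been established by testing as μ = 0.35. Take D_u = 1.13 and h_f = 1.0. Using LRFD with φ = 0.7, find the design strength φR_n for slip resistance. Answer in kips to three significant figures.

54.3 kips

R_n = μ · D_u · h_f · T_b · n_s · n_b = 0.35 × 1.13 × 1.0 × 28 × 1 × 7 = 77.52 kips.
Design strength φR_n = 0.7 × 77.52 = 54.3 kips.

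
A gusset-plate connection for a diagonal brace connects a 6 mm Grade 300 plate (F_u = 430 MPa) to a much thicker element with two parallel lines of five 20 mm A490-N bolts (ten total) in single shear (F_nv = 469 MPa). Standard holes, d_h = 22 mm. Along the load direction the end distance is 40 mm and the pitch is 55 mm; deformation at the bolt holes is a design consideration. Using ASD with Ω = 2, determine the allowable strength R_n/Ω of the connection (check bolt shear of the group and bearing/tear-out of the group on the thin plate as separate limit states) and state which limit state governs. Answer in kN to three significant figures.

Bolt shear: A_b = π·20²/4 = 314.2 mm²; R_n = 469 × 314.2 × 10 × 1 / 1000 = 1473 kN → 1473 / 2 = 737 kN.
Bearing (1.2 l_c t F_u ≤ 2.4 d t F_u): upper limit = 2.4·20·6·430 / 1000 = 123.8 kN.
  Edge l_c = 40 − 22/2 = 29 → r_n = 89.78 kN; interior l_c = 55 − 22 = 33 → r_n = 102.2 kN.
  R_n,bearing = 2·89.78 + 8·102.2 = 996.9 kN → 996.9 / 2 = 498 kN.
Bearing governs: 498 kN.

498 kN (bearing governs)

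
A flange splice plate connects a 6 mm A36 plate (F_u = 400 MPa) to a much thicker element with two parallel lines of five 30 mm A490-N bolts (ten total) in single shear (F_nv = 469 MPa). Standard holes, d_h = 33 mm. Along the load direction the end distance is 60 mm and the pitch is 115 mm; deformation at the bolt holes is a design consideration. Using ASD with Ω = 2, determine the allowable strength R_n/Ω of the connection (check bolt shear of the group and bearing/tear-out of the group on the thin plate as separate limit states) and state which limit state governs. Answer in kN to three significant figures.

Bolt shear: A_b = π·30²/4 = 706.9 mm²; R_n = 469 × 706.9 × 10 × 1 / 1000 = 3315 kN → 3315 / 2 = 1660 kN.
Bearing (1.2 l_c t F_u ≤ 2.4 d t F_u): upper limit = 2.4·30·6·400 / 1000 = 172.8 kN.
  Edge l_c = 60 − 33/2 = 43.5 → r_n = 125.3 kN; interior l_c = 115 − 33 = 82 → r_n = 172.8 kN.
  R_n,bearing = 2·125.3 + 8·172.8 = 1633 kN → 1633 / 2 = 816 kN.
Bearing governs: 816 kN.

816 kN (bearing governs)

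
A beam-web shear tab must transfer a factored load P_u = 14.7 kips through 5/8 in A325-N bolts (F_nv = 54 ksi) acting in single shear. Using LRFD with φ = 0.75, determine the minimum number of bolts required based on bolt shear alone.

A_b = π·0.625²/4 = 0.3068 in².
Per-bolt design strength φR_n = 0.75 × 54 × 0.3068 × 1 = 12.43 kips.
n ≥ 14.7 / 12.43 = 1.183 → use 2 bolts.

2 bolts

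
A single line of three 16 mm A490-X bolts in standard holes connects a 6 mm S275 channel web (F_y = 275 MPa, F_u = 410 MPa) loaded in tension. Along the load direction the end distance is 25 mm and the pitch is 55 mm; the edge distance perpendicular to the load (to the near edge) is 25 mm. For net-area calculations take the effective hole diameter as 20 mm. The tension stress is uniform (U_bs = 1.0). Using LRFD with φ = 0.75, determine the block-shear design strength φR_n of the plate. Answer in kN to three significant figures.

122 kN

Shear plane L_v = 25 + 2·55 = 135 mm; A_gv = 135 × 6 = 810 mm².
A_nv = (135 − 2.5·20) × 6 = 510 mm².
A_nt = (25 − 0.5·20) × 6 = 90 mm².
0.6 F_u A_nv = 125.5 kN; 0.6 F_y A_gv = 133.7 kN → shear rupture governs the shear term.
R_n = 125.5 + 1.0 × 410 × 90 / 1000 = 162.4 kN.
Design strength φR_n = 0.75 × 162.4 = 122 kN.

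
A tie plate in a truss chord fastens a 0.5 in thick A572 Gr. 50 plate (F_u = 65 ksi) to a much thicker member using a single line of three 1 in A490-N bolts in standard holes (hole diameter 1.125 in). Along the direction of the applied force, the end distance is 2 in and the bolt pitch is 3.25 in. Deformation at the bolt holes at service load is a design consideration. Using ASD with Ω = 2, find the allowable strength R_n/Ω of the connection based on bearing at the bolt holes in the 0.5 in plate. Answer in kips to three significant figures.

Per bolt r_n = 1.2 l_c t F_u ≤ 2.4 d t F_u; upper limit = 2.4 × 1 × 0.5 × 65 = 78 kips.
Edge bolt: l_c = 2 − 1.125/2 = 1.438 in → 1.2 × 1.438 × 0.5 × 65 = 56.06 → r_n = 56.06 kips.
Interior bolts: l_c = 3.25 − 1.125 = 2.125 in → 1.2 × 2.125 × 0.5 × 65 = 82.88 → r_n = 78 kips.
R_n = 1 × 56.06 + 2 × 78 = 212.1 kips.
Allowable strength R_n/Ω = 212.1 / 2 = 106 kips.

106 kips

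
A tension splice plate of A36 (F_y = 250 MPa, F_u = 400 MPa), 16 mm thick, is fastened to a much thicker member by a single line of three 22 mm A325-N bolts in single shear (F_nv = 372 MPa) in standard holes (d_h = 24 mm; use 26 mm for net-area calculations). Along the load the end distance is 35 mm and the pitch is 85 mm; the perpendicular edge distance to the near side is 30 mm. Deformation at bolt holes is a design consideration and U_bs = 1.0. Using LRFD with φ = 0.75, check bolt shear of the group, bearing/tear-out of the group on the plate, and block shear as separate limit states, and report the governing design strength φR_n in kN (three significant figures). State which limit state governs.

318 kN (bolt shear governs)

Bolt shear: A_b = π·22²/4 = 380.1 mm²; R_n = 372 × 380.1 × 3 × 1 / 1000 = 424.2 kN → 0.75 × 424.2 = 318 kN.
Bearing: edge l_c = 23, r_n = 176.6 kN; interior l_c = 61, r_n = 337.9 kN; R_n = 176.6 + 2·337.9 = 852.5 kN → 639 kN.
Block shear: A_gv = 3280, A_nv = 2240, A_nt = 272 mm²; R_n = min(0.6F_uA_nv, 0.6F_yA_gv) + U_bs·F_u·A_nt = 600.8 kN → 451 kN.
Bolt shear governs: 318 kN.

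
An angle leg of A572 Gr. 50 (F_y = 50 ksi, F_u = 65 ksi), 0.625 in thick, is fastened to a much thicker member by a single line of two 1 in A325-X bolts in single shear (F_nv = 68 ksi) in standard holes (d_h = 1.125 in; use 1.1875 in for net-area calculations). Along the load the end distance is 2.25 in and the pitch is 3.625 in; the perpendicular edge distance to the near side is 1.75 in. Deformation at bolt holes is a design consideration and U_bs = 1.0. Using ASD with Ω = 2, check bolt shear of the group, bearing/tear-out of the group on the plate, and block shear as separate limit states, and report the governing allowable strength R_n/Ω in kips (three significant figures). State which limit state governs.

53.4 kips (bolt shear governs)

Bolt shear: A_b = π·1²/4 = 0.7854 in²; R_n = 68 × 0.7854 × 2 × 1 = 106.8 kips → 106.8 / 2 = 53.4 kips.
Bearing: edge l_c = 1.688, r_n = 82.27 kips; interior l_c = 2.5, r_n = 97.5 kips; R_n = 82.27 + 1·97.5 = 179.8 kips → 89.9 kips.
Block shear: A_gv = 3.672, A_nv = 2.559, A_nt = 0.7227 in²; R_n = min(0.6F_uA_nv, 0.6F_yA_gv) + U_bs·F_u·A_nt = 146.8 kips → 73.4 kips.
Bolt shear governs: 53.4 kips.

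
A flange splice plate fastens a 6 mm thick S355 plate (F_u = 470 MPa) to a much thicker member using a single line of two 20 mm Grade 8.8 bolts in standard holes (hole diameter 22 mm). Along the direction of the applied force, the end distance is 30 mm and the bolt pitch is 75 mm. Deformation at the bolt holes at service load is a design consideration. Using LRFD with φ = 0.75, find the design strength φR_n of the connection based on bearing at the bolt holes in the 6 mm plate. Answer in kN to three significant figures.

Per bolt r_n = 1.2 l_c t F_u ≤ 2.4 d t F_u; upper limit = 2.4 × 20 × 6 × 470 / 1000 = 135.4 kN.
Edge bolt: l_c = 30 − 22/2 = 19 mm → 1.2 × 19 × 6 × 470 / 1000 = 64.3 → r_n = 64.3 kN.
Interior bolts: l_c = 75 − 22 = 53 mm → 1.2 × 53 × 6 × 470 / 1000 = 179.4 → r_n = 135.4 kN.
R_n = 1 × 64.3 + 1 × 135.4 = 199.7 kN.
Design strength φR_n = 0.75 × 199.7 = 150 kN.

150 kN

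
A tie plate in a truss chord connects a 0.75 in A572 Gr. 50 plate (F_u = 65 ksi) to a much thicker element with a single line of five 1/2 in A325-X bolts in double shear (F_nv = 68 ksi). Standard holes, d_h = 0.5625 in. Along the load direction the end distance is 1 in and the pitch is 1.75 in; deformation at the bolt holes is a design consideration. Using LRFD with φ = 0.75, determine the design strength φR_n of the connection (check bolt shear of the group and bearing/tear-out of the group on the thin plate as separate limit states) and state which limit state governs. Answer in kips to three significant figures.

Bolt shear: A_b = π·0.5²/4 = 0.1963 in²; R_n = 68 × 0.1963 × 5 × 2 = 133.5 kips → 0.75 × 133.5 = 100 kips.
Bearing (1.2 l_c t F_u ≤ 2.4 d t F_u): upper limit = 2.4·0.5·0.75·65 = 58.5 kips.
  Edge l_c = 1 − 0.5625/2 = 0.7188 → r_n = 42.05 kips; interior l_c = 1.75 − 0.5625 = 1.188 → r_n = 58.5 kips.
  R_n,bearing = 1·42.05 + 4·58.5 = 276 kips → 0.75 × 276 = 207 kips.
Bolt shear governs: 100 kips.

100 kips (bolt shear governs)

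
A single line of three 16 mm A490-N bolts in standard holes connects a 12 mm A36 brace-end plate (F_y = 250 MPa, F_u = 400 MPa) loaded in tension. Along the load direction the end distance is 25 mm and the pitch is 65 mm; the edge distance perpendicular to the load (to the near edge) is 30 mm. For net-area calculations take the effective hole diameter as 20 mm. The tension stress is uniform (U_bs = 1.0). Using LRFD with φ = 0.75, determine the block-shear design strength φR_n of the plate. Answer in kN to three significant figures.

Shear plane L_v = 25 + 2·65 = 155 mm; A_gv = 155 × 12 = 1860 mm².
A_nv = (155 − 2.5·20) × 12 = 1260 mm².
A_nt = (30 − 0.5·20) × 12 = 240 mm².
0.6 F_u A_nv = 302.4 kN; 0.6 F_y A_gv = 279 kN → shear yielding governs the shear term.
R_n = 279 + 1.0 × 400 × 240 / 1000 = 375 kN.
Design strength φR_n = 0.75 × 375 = 281 kN.

281 kN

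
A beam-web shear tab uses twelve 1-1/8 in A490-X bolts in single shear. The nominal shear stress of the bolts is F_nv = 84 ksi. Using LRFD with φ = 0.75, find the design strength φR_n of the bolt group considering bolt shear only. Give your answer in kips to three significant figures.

751 kips

A_b = π × 1.125² / 4 = 0.994 in².
R_n = F_nv · A_b · n · n_s = 84 × 0.994 × 12 × 1 = 1002 kips.
Design strength φR_n = 0.75 × 1002 = 751 kips.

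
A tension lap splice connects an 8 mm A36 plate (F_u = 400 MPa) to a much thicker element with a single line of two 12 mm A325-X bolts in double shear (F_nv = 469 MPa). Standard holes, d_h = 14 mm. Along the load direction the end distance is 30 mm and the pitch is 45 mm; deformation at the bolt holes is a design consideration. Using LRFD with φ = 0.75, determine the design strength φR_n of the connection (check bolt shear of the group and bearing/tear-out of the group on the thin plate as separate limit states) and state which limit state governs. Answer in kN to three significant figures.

135 kN (bearing governs)

Bolt shear: A_b = π·12²/4 = 113.1 mm²; R_n = 469 × 113.1 × 2 × 2 / 1000 = 212.2 kN → 0.75 × 212.2 = 159 kN.
Bearing (1.2 l_c t F_u ≤ 2.4 d t F_u): upper limit = 2.4·12·8·400 / 1000 = 92.16 kN.
  Edge l_c = 30 − 14/2 = 23 → r_n = 88.32 kN; interior l_c = 45 − 14 = 31 → r_n = 92.16 kN.
  R_n,bearing = 1·88.32 + 1·92.16 = 180.5 kN → 0.75 × 180.5 = 135 kN.
Bearing governs: 135 kN.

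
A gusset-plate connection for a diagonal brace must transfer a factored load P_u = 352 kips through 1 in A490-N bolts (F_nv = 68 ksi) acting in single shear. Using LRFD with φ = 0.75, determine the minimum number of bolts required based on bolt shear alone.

A_b = π·1²/4 = 0.7854 in².
Per-bolt design strength φR_n = 0.75 × 68 × 0.7854 × 1 = 40.06 kips.
n ≥ 352 / 40.06 = 8.788 → use 9 bolts.

9 bolts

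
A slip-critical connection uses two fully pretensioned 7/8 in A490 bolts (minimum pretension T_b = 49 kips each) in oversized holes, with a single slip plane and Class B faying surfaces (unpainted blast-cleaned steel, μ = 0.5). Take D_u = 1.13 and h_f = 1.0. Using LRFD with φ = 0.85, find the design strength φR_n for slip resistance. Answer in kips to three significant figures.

47.1 kips

R_n = μ · D_u · h_f · T_b · n_s · n_b = 0.5 × 1.13 × 1.0 × 49 × 1 × 2 = 55.37 kips.
Design strength φR_n = 0.85 × 55.37 = 47.1 kips.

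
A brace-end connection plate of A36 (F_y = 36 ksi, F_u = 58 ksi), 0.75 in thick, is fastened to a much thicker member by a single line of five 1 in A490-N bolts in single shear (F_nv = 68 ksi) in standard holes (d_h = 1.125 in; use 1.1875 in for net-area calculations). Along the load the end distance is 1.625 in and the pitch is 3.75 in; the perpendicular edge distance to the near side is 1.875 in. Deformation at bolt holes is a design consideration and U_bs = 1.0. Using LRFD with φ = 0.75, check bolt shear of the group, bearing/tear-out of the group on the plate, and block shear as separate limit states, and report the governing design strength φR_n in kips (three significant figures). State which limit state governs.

200 kips (bolt shear governs)

Bolt shear: A_b = π·1²/4 = 0.7854 in²; R_n = 68 × 0.7854 × 5 × 1 = 267 kips → 0.75 × 267 = 200 kips.
Bearing: edge l_c = 1.062, r_n = 55.46 kips; interior l_c = 2.625, r_n = 104.4 kips; R_n = 55.46 + 4·104.4 = 473.1 kips → 355 kips.
Block shear: A_gv = 12.47, A_nv = 8.461, A_nt = 0.9609 in²; R_n = min(0.6F_uA_nv, 0.6F_yA_gv) + U_bs·F_u·A_nt = 325.1 kips → 244 kips.
Bolt shear governs: 200 kips.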